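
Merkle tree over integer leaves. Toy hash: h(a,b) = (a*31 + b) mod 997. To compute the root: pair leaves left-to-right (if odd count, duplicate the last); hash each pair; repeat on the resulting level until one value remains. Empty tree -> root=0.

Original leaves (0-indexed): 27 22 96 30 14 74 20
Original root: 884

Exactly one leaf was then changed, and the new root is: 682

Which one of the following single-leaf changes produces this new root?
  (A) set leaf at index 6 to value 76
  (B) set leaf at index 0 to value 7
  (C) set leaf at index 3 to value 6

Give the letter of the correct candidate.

Answer: A

Derivation:
Original leaves: [27, 22, 96, 30, 14, 74, 20]
Target new root: 682
Try each candidate change and compute the resulting root:
Candidate A: set leaf[6] = 76 -> leaves = [27, 22, 96, 30, 14, 74, 76]
  L0: [27, 22, 96, 30, 14, 74, 76]
  L1: h(27,22)=(27*31+22)%997=859 h(96,30)=(96*31+30)%997=15 h(14,74)=(14*31+74)%997=508 h(76,76)=(76*31+76)%997=438 -> [859, 15, 508, 438]
  L2: h(859,15)=(859*31+15)%997=722 h(508,438)=(508*31+438)%997=234 -> [722, 234]
  L3: h(722,234)=(722*31+234)%997=682 -> [682]
  root = 682 == target 682  ** MATCH **
Candidate B: set leaf[0] = 7 -> leaves = [7, 22, 96, 30, 14, 74, 20]
  L0: [7, 22, 96, 30, 14, 74, 20]
  L1: h(7,22)=(7*31+22)%997=239 h(96,30)=(96*31+30)%997=15 h(14,74)=(14*31+74)%997=508 h(20,20)=(20*31+20)%997=640 -> [239, 15, 508, 640]
  L2: h(239,15)=(239*31+15)%997=445 h(508,640)=(508*31+640)%997=436 -> [445, 436]
  L3: h(445,436)=(445*31+436)%997=273 -> [273]
  root = 273 != target 682
Candidate C: set leaf[3] = 6 -> leaves = [27, 22, 96, 6, 14, 74, 20]
  L0: [27, 22, 96, 6, 14, 74, 20]
  L1: h(27,22)=(27*31+22)%997=859 h(96,6)=(96*31+6)%997=988 h(14,74)=(14*31+74)%997=508 h(20,20)=(20*31+20)%997=640 -> [859, 988, 508, 640]
  L2: h(859,988)=(859*31+988)%997=698 h(508,640)=(508*31+640)%997=436 -> [698, 436]
  L3: h(698,436)=(698*31+436)%997=140 -> [140]
  root = 140 != target 682
Candidate A produces the target root.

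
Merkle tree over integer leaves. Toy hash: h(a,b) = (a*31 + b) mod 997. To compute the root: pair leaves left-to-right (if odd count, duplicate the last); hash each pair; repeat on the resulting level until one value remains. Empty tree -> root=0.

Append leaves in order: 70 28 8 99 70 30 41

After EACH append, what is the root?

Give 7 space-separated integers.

Answer: 70 204 598 689 318 35 144

Derivation:
After append 70 (leaves=[70]):
  L0: [70]
  root=70
After append 28 (leaves=[70, 28]):
  L0: [70, 28]
  L1: h(70,28)=(70*31+28)%997=204 -> [204]
  root=204
After append 8 (leaves=[70, 28, 8]):
  L0: [70, 28, 8]
  L1: h(70,28)=(70*31+28)%997=204 h(8,8)=(8*31+8)%997=256 -> [204, 256]
  L2: h(204,256)=(204*31+256)%997=598 -> [598]
  root=598
After append 99 (leaves=[70, 28, 8, 99]):
  L0: [70, 28, 8, 99]
  L1: h(70,28)=(70*31+28)%997=204 h(8,99)=(8*31+99)%997=347 -> [204, 347]
  L2: h(204,347)=(204*31+347)%997=689 -> [689]
  root=689
After append 70 (leaves=[70, 28, 8, 99, 70]):
  L0: [70, 28, 8, 99, 70]
  L1: h(70,28)=(70*31+28)%997=204 h(8,99)=(8*31+99)%997=347 h(70,70)=(70*31+70)%997=246 -> [204, 347, 246]
  L2: h(204,347)=(204*31+347)%997=689 h(246,246)=(246*31+246)%997=893 -> [689, 893]
  L3: h(689,893)=(689*31+893)%997=318 -> [318]
  root=318
After append 30 (leaves=[70, 28, 8, 99, 70, 30]):
  L0: [70, 28, 8, 99, 70, 30]
  L1: h(70,28)=(70*31+28)%997=204 h(8,99)=(8*31+99)%997=347 h(70,30)=(70*31+30)%997=206 -> [204, 347, 206]
  L2: h(204,347)=(204*31+347)%997=689 h(206,206)=(206*31+206)%997=610 -> [689, 610]
  L3: h(689,610)=(689*31+610)%997=35 -> [35]
  root=35
After append 41 (leaves=[70, 28, 8, 99, 70, 30, 41]):
  L0: [70, 28, 8, 99, 70, 30, 41]
  L1: h(70,28)=(70*31+28)%997=204 h(8,99)=(8*31+99)%997=347 h(70,30)=(70*31+30)%997=206 h(41,41)=(41*31+41)%997=315 -> [204, 347, 206, 315]
  L2: h(204,347)=(204*31+347)%997=689 h(206,315)=(206*31+315)%997=719 -> [689, 719]
  L3: h(689,719)=(689*31+719)%997=144 -> [144]
  root=144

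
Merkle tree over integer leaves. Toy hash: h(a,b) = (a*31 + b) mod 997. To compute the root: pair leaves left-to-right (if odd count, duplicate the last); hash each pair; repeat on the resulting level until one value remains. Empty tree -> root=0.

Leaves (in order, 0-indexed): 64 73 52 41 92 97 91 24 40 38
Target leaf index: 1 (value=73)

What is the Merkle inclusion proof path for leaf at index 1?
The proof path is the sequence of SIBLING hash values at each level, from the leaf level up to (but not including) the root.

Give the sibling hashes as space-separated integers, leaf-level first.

Answer: 64 656 546 608

Derivation:
L0 (leaves): [64, 73, 52, 41, 92, 97, 91, 24, 40, 38], target index=1
L1: h(64,73)=(64*31+73)%997=63 [pair 0] h(52,41)=(52*31+41)%997=656 [pair 1] h(92,97)=(92*31+97)%997=955 [pair 2] h(91,24)=(91*31+24)%997=851 [pair 3] h(40,38)=(40*31+38)%997=281 [pair 4] -> [63, 656, 955, 851, 281]
  Sibling for proof at L0: 64
L2: h(63,656)=(63*31+656)%997=615 [pair 0] h(955,851)=(955*31+851)%997=546 [pair 1] h(281,281)=(281*31+281)%997=19 [pair 2] -> [615, 546, 19]
  Sibling for proof at L1: 656
L3: h(615,546)=(615*31+546)%997=668 [pair 0] h(19,19)=(19*31+19)%997=608 [pair 1] -> [668, 608]
  Sibling for proof at L2: 546
L4: h(668,608)=(668*31+608)%997=379 [pair 0] -> [379]
  Sibling for proof at L3: 608
Root: 379
Proof path (sibling hashes from leaf to root): [64, 656, 546, 608]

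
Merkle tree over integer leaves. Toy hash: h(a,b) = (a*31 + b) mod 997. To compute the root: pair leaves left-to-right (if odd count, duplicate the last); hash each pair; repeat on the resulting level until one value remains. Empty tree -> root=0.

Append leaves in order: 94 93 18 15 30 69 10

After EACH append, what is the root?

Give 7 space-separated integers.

After append 94 (leaves=[94]):
  L0: [94]
  root=94
After append 93 (leaves=[94, 93]):
  L0: [94, 93]
  L1: h(94,93)=(94*31+93)%997=16 -> [16]
  root=16
After append 18 (leaves=[94, 93, 18]):
  L0: [94, 93, 18]
  L1: h(94,93)=(94*31+93)%997=16 h(18,18)=(18*31+18)%997=576 -> [16, 576]
  L2: h(16,576)=(16*31+576)%997=75 -> [75]
  root=75
After append 15 (leaves=[94, 93, 18, 15]):
  L0: [94, 93, 18, 15]
  L1: h(94,93)=(94*31+93)%997=16 h(18,15)=(18*31+15)%997=573 -> [16, 573]
  L2: h(16,573)=(16*31+573)%997=72 -> [72]
  root=72
After append 30 (leaves=[94, 93, 18, 15, 30]):
  L0: [94, 93, 18, 15, 30]
  L1: h(94,93)=(94*31+93)%997=16 h(18,15)=(18*31+15)%997=573 h(30,30)=(30*31+30)%997=960 -> [16, 573, 960]
  L2: h(16,573)=(16*31+573)%997=72 h(960,960)=(960*31+960)%997=810 -> [72, 810]
  L3: h(72,810)=(72*31+810)%997=51 -> [51]
  root=51
After append 69 (leaves=[94, 93, 18, 15, 30, 69]):
  L0: [94, 93, 18, 15, 30, 69]
  L1: h(94,93)=(94*31+93)%997=16 h(18,15)=(18*31+15)%997=573 h(30,69)=(30*31+69)%997=2 -> [16, 573, 2]
  L2: h(16,573)=(16*31+573)%997=72 h(2,2)=(2*31+2)%997=64 -> [72, 64]
  L3: h(72,64)=(72*31+64)%997=302 -> [302]
  root=302
After append 10 (leaves=[94, 93, 18, 15, 30, 69, 10]):
  L0: [94, 93, 18, 15, 30, 69, 10]
  L1: h(94,93)=(94*31+93)%997=16 h(18,15)=(18*31+15)%997=573 h(30,69)=(30*31+69)%997=2 h(10,10)=(10*31+10)%997=320 -> [16, 573, 2, 320]
  L2: h(16,573)=(16*31+573)%997=72 h(2,320)=(2*31+320)%997=382 -> [72, 382]
  L3: h(72,382)=(72*31+382)%997=620 -> [620]
  root=620

Answer: 94 16 75 72 51 302 620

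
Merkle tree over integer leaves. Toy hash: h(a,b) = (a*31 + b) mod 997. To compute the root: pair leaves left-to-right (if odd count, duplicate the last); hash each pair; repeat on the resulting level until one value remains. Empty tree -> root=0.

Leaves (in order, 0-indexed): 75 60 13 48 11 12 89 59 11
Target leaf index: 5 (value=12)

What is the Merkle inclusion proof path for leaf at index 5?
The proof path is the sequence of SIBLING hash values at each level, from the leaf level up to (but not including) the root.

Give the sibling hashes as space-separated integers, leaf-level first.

Answer: 11 824 608 531

Derivation:
L0 (leaves): [75, 60, 13, 48, 11, 12, 89, 59, 11], target index=5
L1: h(75,60)=(75*31+60)%997=391 [pair 0] h(13,48)=(13*31+48)%997=451 [pair 1] h(11,12)=(11*31+12)%997=353 [pair 2] h(89,59)=(89*31+59)%997=824 [pair 3] h(11,11)=(11*31+11)%997=352 [pair 4] -> [391, 451, 353, 824, 352]
  Sibling for proof at L0: 11
L2: h(391,451)=(391*31+451)%997=608 [pair 0] h(353,824)=(353*31+824)%997=800 [pair 1] h(352,352)=(352*31+352)%997=297 [pair 2] -> [608, 800, 297]
  Sibling for proof at L1: 824
L3: h(608,800)=(608*31+800)%997=705 [pair 0] h(297,297)=(297*31+297)%997=531 [pair 1] -> [705, 531]
  Sibling for proof at L2: 608
L4: h(705,531)=(705*31+531)%997=452 [pair 0] -> [452]
  Sibling for proof at L3: 531
Root: 452
Proof path (sibling hashes from leaf to root): [11, 824, 608, 531]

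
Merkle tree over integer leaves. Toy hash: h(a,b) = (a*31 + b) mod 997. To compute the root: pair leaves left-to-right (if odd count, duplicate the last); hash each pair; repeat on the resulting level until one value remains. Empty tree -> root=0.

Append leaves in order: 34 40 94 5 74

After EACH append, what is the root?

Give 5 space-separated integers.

After append 34 (leaves=[34]):
  L0: [34]
  root=34
After append 40 (leaves=[34, 40]):
  L0: [34, 40]
  L1: h(34,40)=(34*31+40)%997=97 -> [97]
  root=97
After append 94 (leaves=[34, 40, 94]):
  L0: [34, 40, 94]
  L1: h(34,40)=(34*31+40)%997=97 h(94,94)=(94*31+94)%997=17 -> [97, 17]
  L2: h(97,17)=(97*31+17)%997=33 -> [33]
  root=33
After append 5 (leaves=[34, 40, 94, 5]):
  L0: [34, 40, 94, 5]
  L1: h(34,40)=(34*31+40)%997=97 h(94,5)=(94*31+5)%997=925 -> [97, 925]
  L2: h(97,925)=(97*31+925)%997=941 -> [941]
  root=941
After append 74 (leaves=[34, 40, 94, 5, 74]):
  L0: [34, 40, 94, 5, 74]
  L1: h(34,40)=(34*31+40)%997=97 h(94,5)=(94*31+5)%997=925 h(74,74)=(74*31+74)%997=374 -> [97, 925, 374]
  L2: h(97,925)=(97*31+925)%997=941 h(374,374)=(374*31+374)%997=4 -> [941, 4]
  L3: h(941,4)=(941*31+4)%997=262 -> [262]
  root=262

Answer: 34 97 33 941 262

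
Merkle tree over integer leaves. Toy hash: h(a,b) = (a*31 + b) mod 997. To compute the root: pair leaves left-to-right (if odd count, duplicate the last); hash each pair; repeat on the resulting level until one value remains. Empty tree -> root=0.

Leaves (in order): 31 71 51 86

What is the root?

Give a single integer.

L0: [31, 71, 51, 86]
L1: h(31,71)=(31*31+71)%997=35 h(51,86)=(51*31+86)%997=670 -> [35, 670]
L2: h(35,670)=(35*31+670)%997=758 -> [758]

Answer: 758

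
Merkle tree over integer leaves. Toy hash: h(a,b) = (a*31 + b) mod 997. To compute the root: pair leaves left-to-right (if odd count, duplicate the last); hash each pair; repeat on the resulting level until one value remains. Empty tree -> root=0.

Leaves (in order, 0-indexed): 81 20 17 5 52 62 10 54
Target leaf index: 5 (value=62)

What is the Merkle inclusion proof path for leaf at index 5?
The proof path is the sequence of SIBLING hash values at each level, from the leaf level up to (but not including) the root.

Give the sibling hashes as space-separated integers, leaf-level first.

Answer: 52 364 230

Derivation:
L0 (leaves): [81, 20, 17, 5, 52, 62, 10, 54], target index=5
L1: h(81,20)=(81*31+20)%997=537 [pair 0] h(17,5)=(17*31+5)%997=532 [pair 1] h(52,62)=(52*31+62)%997=677 [pair 2] h(10,54)=(10*31+54)%997=364 [pair 3] -> [537, 532, 677, 364]
  Sibling for proof at L0: 52
L2: h(537,532)=(537*31+532)%997=230 [pair 0] h(677,364)=(677*31+364)%997=414 [pair 1] -> [230, 414]
  Sibling for proof at L1: 364
L3: h(230,414)=(230*31+414)%997=565 [pair 0] -> [565]
  Sibling for proof at L2: 230
Root: 565
Proof path (sibling hashes from leaf to root): [52, 364, 230]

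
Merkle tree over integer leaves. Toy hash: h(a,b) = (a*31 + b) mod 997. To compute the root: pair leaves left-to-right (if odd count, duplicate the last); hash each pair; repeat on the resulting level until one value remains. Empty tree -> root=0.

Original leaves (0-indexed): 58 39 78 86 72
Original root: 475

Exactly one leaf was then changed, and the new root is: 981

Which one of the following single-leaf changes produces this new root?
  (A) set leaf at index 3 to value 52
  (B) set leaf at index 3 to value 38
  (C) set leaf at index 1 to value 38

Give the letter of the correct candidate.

Answer: B

Derivation:
Original leaves: [58, 39, 78, 86, 72]
Target new root: 981
Try each candidate change and compute the resulting root:
Candidate A: set leaf[3] = 52 -> leaves = [58, 39, 78, 52, 72]
  L0: [58, 39, 78, 52, 72]
  L1: h(58,39)=(58*31+39)%997=840 h(78,52)=(78*31+52)%997=476 h(72,72)=(72*31+72)%997=310 -> [840, 476, 310]
  L2: h(840,476)=(840*31+476)%997=594 h(310,310)=(310*31+310)%997=947 -> [594, 947]
  L3: h(594,947)=(594*31+947)%997=418 -> [418]
  root = 418 != target 981
Candidate B: set leaf[3] = 38 -> leaves = [58, 39, 78, 38, 72]
  L0: [58, 39, 78, 38, 72]
  L1: h(58,39)=(58*31+39)%997=840 h(78,38)=(78*31+38)%997=462 h(72,72)=(72*31+72)%997=310 -> [840, 462, 310]
  L2: h(840,462)=(840*31+462)%997=580 h(310,310)=(310*31+310)%997=947 -> [580, 947]
  L3: h(580,947)=(580*31+947)%997=981 -> [981]
  root = 981 == target 981  ** MATCH **
Candidate C: set leaf[1] = 38 -> leaves = [58, 38, 78, 86, 72]
  L0: [58, 38, 78, 86, 72]
  L1: h(58,38)=(58*31+38)%997=839 h(78,86)=(78*31+86)%997=510 h(72,72)=(72*31+72)%997=310 -> [839, 510, 310]
  L2: h(839,510)=(839*31+510)%997=597 h(310,310)=(310*31+310)%997=947 -> [597, 947]
  L3: h(597,947)=(597*31+947)%997=511 -> [511]
  root = 511 != target 981
Candidate B produces the target root.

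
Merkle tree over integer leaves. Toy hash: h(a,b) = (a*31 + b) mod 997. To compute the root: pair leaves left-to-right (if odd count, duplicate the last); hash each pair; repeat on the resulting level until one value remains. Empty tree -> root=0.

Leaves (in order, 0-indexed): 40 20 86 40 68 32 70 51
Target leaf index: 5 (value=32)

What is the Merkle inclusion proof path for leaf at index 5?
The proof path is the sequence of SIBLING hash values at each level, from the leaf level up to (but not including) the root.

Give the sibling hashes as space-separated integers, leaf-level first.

Answer: 68 227 889

Derivation:
L0 (leaves): [40, 20, 86, 40, 68, 32, 70, 51], target index=5
L1: h(40,20)=(40*31+20)%997=263 [pair 0] h(86,40)=(86*31+40)%997=712 [pair 1] h(68,32)=(68*31+32)%997=146 [pair 2] h(70,51)=(70*31+51)%997=227 [pair 3] -> [263, 712, 146, 227]
  Sibling for proof at L0: 68
L2: h(263,712)=(263*31+712)%997=889 [pair 0] h(146,227)=(146*31+227)%997=765 [pair 1] -> [889, 765]
  Sibling for proof at L1: 227
L3: h(889,765)=(889*31+765)%997=408 [pair 0] -> [408]
  Sibling for proof at L2: 889
Root: 408
Proof path (sibling hashes from leaf to root): [68, 227, 889]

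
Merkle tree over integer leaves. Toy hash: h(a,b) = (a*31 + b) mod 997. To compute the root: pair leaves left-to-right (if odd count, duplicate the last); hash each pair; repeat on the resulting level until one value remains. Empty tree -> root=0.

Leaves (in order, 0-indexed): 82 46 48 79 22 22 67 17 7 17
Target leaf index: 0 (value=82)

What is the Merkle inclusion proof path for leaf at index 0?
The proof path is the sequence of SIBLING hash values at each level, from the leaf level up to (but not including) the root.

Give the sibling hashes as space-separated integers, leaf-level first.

L0 (leaves): [82, 46, 48, 79, 22, 22, 67, 17, 7, 17], target index=0
L1: h(82,46)=(82*31+46)%997=594 [pair 0] h(48,79)=(48*31+79)%997=570 [pair 1] h(22,22)=(22*31+22)%997=704 [pair 2] h(67,17)=(67*31+17)%997=100 [pair 3] h(7,17)=(7*31+17)%997=234 [pair 4] -> [594, 570, 704, 100, 234]
  Sibling for proof at L0: 46
L2: h(594,570)=(594*31+570)%997=41 [pair 0] h(704,100)=(704*31+100)%997=987 [pair 1] h(234,234)=(234*31+234)%997=509 [pair 2] -> [41, 987, 509]
  Sibling for proof at L1: 570
L3: h(41,987)=(41*31+987)%997=264 [pair 0] h(509,509)=(509*31+509)%997=336 [pair 1] -> [264, 336]
  Sibling for proof at L2: 987
L4: h(264,336)=(264*31+336)%997=544 [pair 0] -> [544]
  Sibling for proof at L3: 336
Root: 544
Proof path (sibling hashes from leaf to root): [46, 570, 987, 336]

Answer: 46 570 987 336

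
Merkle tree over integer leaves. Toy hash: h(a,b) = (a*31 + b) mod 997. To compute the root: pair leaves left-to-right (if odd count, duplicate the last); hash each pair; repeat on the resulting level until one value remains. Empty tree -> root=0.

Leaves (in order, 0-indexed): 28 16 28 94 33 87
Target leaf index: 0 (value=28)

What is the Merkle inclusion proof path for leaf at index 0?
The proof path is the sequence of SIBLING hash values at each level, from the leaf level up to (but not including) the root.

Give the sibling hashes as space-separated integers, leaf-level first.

Answer: 16 962 625

Derivation:
L0 (leaves): [28, 16, 28, 94, 33, 87], target index=0
L1: h(28,16)=(28*31+16)%997=884 [pair 0] h(28,94)=(28*31+94)%997=962 [pair 1] h(33,87)=(33*31+87)%997=113 [pair 2] -> [884, 962, 113]
  Sibling for proof at L0: 16
L2: h(884,962)=(884*31+962)%997=450 [pair 0] h(113,113)=(113*31+113)%997=625 [pair 1] -> [450, 625]
  Sibling for proof at L1: 962
L3: h(450,625)=(450*31+625)%997=617 [pair 0] -> [617]
  Sibling for proof at L2: 625
Root: 617
Proof path (sibling hashes from leaf to root): [16, 962, 625]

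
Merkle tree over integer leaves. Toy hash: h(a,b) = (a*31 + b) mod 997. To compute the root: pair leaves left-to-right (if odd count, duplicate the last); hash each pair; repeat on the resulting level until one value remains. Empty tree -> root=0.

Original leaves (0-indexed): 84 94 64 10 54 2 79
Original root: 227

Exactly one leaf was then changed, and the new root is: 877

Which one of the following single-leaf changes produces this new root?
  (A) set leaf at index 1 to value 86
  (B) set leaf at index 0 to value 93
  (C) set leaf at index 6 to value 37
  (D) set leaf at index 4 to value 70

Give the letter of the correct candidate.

Original leaves: [84, 94, 64, 10, 54, 2, 79]
Target new root: 877
Try each candidate change and compute the resulting root:
Candidate A: set leaf[1] = 86 -> leaves = [84, 86, 64, 10, 54, 2, 79]
  L0: [84, 86, 64, 10, 54, 2, 79]
  L1: h(84,86)=(84*31+86)%997=696 h(64,10)=(64*31+10)%997=0 h(54,2)=(54*31+2)%997=679 h(79,79)=(79*31+79)%997=534 -> [696, 0, 679, 534]
  L2: h(696,0)=(696*31+0)%997=639 h(679,534)=(679*31+534)%997=646 -> [639, 646]
  L3: h(639,646)=(639*31+646)%997=515 -> [515]
  root = 515 != target 877
Candidate B: set leaf[0] = 93 -> leaves = [93, 94, 64, 10, 54, 2, 79]
  L0: [93, 94, 64, 10, 54, 2, 79]
  L1: h(93,94)=(93*31+94)%997=983 h(64,10)=(64*31+10)%997=0 h(54,2)=(54*31+2)%997=679 h(79,79)=(79*31+79)%997=534 -> [983, 0, 679, 534]
  L2: h(983,0)=(983*31+0)%997=563 h(679,534)=(679*31+534)%997=646 -> [563, 646]
  L3: h(563,646)=(563*31+646)%997=153 -> [153]
  root = 153 != target 877
Candidate C: set leaf[6] = 37 -> leaves = [84, 94, 64, 10, 54, 2, 37]
  L0: [84, 94, 64, 10, 54, 2, 37]
  L1: h(84,94)=(84*31+94)%997=704 h(64,10)=(64*31+10)%997=0 h(54,2)=(54*31+2)%997=679 h(37,37)=(37*31+37)%997=187 -> [704, 0, 679, 187]
  L2: h(704,0)=(704*31+0)%997=887 h(679,187)=(679*31+187)%997=299 -> [887, 299]
  L3: h(887,299)=(887*31+299)%997=877 -> [877]
  root = 877 == target 877  ** MATCH **
Candidate D: set leaf[4] = 70 -> leaves = [84, 94, 64, 10, 70, 2, 79]
  L0: [84, 94, 64, 10, 70, 2, 79]
  L1: h(84,94)=(84*31+94)%997=704 h(64,10)=(64*31+10)%997=0 h(70,2)=(70*31+2)%997=178 h(79,79)=(79*31+79)%997=534 -> [704, 0, 178, 534]
  L2: h(704,0)=(704*31+0)%997=887 h(178,534)=(178*31+534)%997=70 -> [887, 70]
  L3: h(887,70)=(887*31+70)%997=648 -> [648]
  root = 648 != target 877
Candidate C produces the target root.

Answer: C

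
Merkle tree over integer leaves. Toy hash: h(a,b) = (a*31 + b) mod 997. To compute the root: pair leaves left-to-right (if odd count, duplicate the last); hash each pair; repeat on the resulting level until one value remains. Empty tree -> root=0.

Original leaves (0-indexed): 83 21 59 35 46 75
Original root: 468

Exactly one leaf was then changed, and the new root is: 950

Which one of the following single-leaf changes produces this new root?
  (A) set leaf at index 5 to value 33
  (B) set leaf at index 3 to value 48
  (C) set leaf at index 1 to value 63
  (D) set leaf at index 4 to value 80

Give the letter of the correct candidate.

Answer: C

Derivation:
Original leaves: [83, 21, 59, 35, 46, 75]
Target new root: 950
Try each candidate change and compute the resulting root:
Candidate A: set leaf[5] = 33 -> leaves = [83, 21, 59, 35, 46, 33]
  L0: [83, 21, 59, 35, 46, 33]
  L1: h(83,21)=(83*31+21)%997=600 h(59,35)=(59*31+35)%997=867 h(46,33)=(46*31+33)%997=462 -> [600, 867, 462]
  L2: h(600,867)=(600*31+867)%997=524 h(462,462)=(462*31+462)%997=826 -> [524, 826]
  L3: h(524,826)=(524*31+826)%997=121 -> [121]
  root = 121 != target 950
Candidate B: set leaf[3] = 48 -> leaves = [83, 21, 59, 48, 46, 75]
  L0: [83, 21, 59, 48, 46, 75]
  L1: h(83,21)=(83*31+21)%997=600 h(59,48)=(59*31+48)%997=880 h(46,75)=(46*31+75)%997=504 -> [600, 880, 504]
  L2: h(600,880)=(600*31+880)%997=537 h(504,504)=(504*31+504)%997=176 -> [537, 176]
  L3: h(537,176)=(537*31+176)%997=871 -> [871]
  root = 871 != target 950
Candidate C: set leaf[1] = 63 -> leaves = [83, 63, 59, 35, 46, 75]
  L0: [83, 63, 59, 35, 46, 75]
  L1: h(83,63)=(83*31+63)%997=642 h(59,35)=(59*31+35)%997=867 h(46,75)=(46*31+75)%997=504 -> [642, 867, 504]
  L2: h(642,867)=(642*31+867)%997=829 h(504,504)=(504*31+504)%997=176 -> [829, 176]
  L3: h(829,176)=(829*31+176)%997=950 -> [950]
  root = 950 == target 950  ** MATCH **
Candidate D: set leaf[4] = 80 -> leaves = [83, 21, 59, 35, 80, 75]
  L0: [83, 21, 59, 35, 80, 75]
  L1: h(83,21)=(83*31+21)%997=600 h(59,35)=(59*31+35)%997=867 h(80,75)=(80*31+75)%997=561 -> [600, 867, 561]
  L2: h(600,867)=(600*31+867)%997=524 h(561,561)=(561*31+561)%997=6 -> [524, 6]
  L3: h(524,6)=(524*31+6)%997=298 -> [298]
  root = 298 != target 950
Candidate C produces the target root.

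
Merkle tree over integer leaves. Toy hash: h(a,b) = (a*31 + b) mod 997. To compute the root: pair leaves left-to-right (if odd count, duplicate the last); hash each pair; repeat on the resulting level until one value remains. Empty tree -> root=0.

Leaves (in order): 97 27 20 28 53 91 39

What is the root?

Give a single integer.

L0: [97, 27, 20, 28, 53, 91, 39]
L1: h(97,27)=(97*31+27)%997=43 h(20,28)=(20*31+28)%997=648 h(53,91)=(53*31+91)%997=737 h(39,39)=(39*31+39)%997=251 -> [43, 648, 737, 251]
L2: h(43,648)=(43*31+648)%997=984 h(737,251)=(737*31+251)%997=167 -> [984, 167]
L3: h(984,167)=(984*31+167)%997=761 -> [761]

Answer: 761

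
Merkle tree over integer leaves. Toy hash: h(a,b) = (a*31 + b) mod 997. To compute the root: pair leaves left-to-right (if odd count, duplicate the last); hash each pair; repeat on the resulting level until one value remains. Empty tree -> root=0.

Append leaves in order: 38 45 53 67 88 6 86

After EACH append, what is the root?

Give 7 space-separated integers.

Answer: 38 226 726 740 391 758 776

Derivation:
After append 38 (leaves=[38]):
  L0: [38]
  root=38
After append 45 (leaves=[38, 45]):
  L0: [38, 45]
  L1: h(38,45)=(38*31+45)%997=226 -> [226]
  root=226
After append 53 (leaves=[38, 45, 53]):
  L0: [38, 45, 53]
  L1: h(38,45)=(38*31+45)%997=226 h(53,53)=(53*31+53)%997=699 -> [226, 699]
  L2: h(226,699)=(226*31+699)%997=726 -> [726]
  root=726
After append 67 (leaves=[38, 45, 53, 67]):
  L0: [38, 45, 53, 67]
  L1: h(38,45)=(38*31+45)%997=226 h(53,67)=(53*31+67)%997=713 -> [226, 713]
  L2: h(226,713)=(226*31+713)%997=740 -> [740]
  root=740
After append 88 (leaves=[38, 45, 53, 67, 88]):
  L0: [38, 45, 53, 67, 88]
  L1: h(38,45)=(38*31+45)%997=226 h(53,67)=(53*31+67)%997=713 h(88,88)=(88*31+88)%997=822 -> [226, 713, 822]
  L2: h(226,713)=(226*31+713)%997=740 h(822,822)=(822*31+822)%997=382 -> [740, 382]
  L3: h(740,382)=(740*31+382)%997=391 -> [391]
  root=391
After append 6 (leaves=[38, 45, 53, 67, 88, 6]):
  L0: [38, 45, 53, 67, 88, 6]
  L1: h(38,45)=(38*31+45)%997=226 h(53,67)=(53*31+67)%997=713 h(88,6)=(88*31+6)%997=740 -> [226, 713, 740]
  L2: h(226,713)=(226*31+713)%997=740 h(740,740)=(740*31+740)%997=749 -> [740, 749]
  L3: h(740,749)=(740*31+749)%997=758 -> [758]
  root=758
After append 86 (leaves=[38, 45, 53, 67, 88, 6, 86]):
  L0: [38, 45, 53, 67, 88, 6, 86]
  L1: h(38,45)=(38*31+45)%997=226 h(53,67)=(53*31+67)%997=713 h(88,6)=(88*31+6)%997=740 h(86,86)=(86*31+86)%997=758 -> [226, 713, 740, 758]
  L2: h(226,713)=(226*31+713)%997=740 h(740,758)=(740*31+758)%997=767 -> [740, 767]
  L3: h(740,767)=(740*31+767)%997=776 -> [776]
  root=776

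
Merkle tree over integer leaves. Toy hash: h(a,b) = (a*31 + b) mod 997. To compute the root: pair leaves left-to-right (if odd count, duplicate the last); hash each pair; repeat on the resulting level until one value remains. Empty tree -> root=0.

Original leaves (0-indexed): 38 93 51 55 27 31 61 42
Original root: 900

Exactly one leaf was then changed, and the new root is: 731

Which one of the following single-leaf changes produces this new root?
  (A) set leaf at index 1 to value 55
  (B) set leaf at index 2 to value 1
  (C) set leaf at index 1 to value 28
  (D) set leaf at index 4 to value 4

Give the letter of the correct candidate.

Answer: D

Derivation:
Original leaves: [38, 93, 51, 55, 27, 31, 61, 42]
Target new root: 731
Try each candidate change and compute the resulting root:
Candidate A: set leaf[1] = 55 -> leaves = [38, 55, 51, 55, 27, 31, 61, 42]
  L0: [38, 55, 51, 55, 27, 31, 61, 42]
  L1: h(38,55)=(38*31+55)%997=236 h(51,55)=(51*31+55)%997=639 h(27,31)=(27*31+31)%997=868 h(61,42)=(61*31+42)%997=936 -> [236, 639, 868, 936]
  L2: h(236,639)=(236*31+639)%997=976 h(868,936)=(868*31+936)%997=925 -> [976, 925]
  L3: h(976,925)=(976*31+925)%997=274 -> [274]
  root = 274 != target 731
Candidate B: set leaf[2] = 1 -> leaves = [38, 93, 1, 55, 27, 31, 61, 42]
  L0: [38, 93, 1, 55, 27, 31, 61, 42]
  L1: h(38,93)=(38*31+93)%997=274 h(1,55)=(1*31+55)%997=86 h(27,31)=(27*31+31)%997=868 h(61,42)=(61*31+42)%997=936 -> [274, 86, 868, 936]
  L2: h(274,86)=(274*31+86)%997=604 h(868,936)=(868*31+936)%997=925 -> [604, 925]
  L3: h(604,925)=(604*31+925)%997=706 -> [706]
  root = 706 != target 731
Candidate C: set leaf[1] = 28 -> leaves = [38, 28, 51, 55, 27, 31, 61, 42]
  L0: [38, 28, 51, 55, 27, 31, 61, 42]
  L1: h(38,28)=(38*31+28)%997=209 h(51,55)=(51*31+55)%997=639 h(27,31)=(27*31+31)%997=868 h(61,42)=(61*31+42)%997=936 -> [209, 639, 868, 936]
  L2: h(209,639)=(209*31+639)%997=139 h(868,936)=(868*31+936)%997=925 -> [139, 925]
  L3: h(139,925)=(139*31+925)%997=249 -> [249]
  root = 249 != target 731
Candidate D: set leaf[4] = 4 -> leaves = [38, 93, 51, 55, 4, 31, 61, 42]
  L0: [38, 93, 51, 55, 4, 31, 61, 42]
  L1: h(38,93)=(38*31+93)%997=274 h(51,55)=(51*31+55)%997=639 h(4,31)=(4*31+31)%997=155 h(61,42)=(61*31+42)%997=936 -> [274, 639, 155, 936]
  L2: h(274,639)=(274*31+639)%997=160 h(155,936)=(155*31+936)%997=756 -> [160, 756]
  L3: h(160,756)=(160*31+756)%997=731 -> [731]
  root = 731 == target 731  ** MATCH **
Candidate D produces the target root.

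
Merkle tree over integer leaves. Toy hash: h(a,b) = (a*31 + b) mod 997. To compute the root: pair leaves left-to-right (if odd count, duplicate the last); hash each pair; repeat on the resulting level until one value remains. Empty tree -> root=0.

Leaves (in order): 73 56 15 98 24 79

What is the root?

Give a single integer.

L0: [73, 56, 15, 98, 24, 79]
L1: h(73,56)=(73*31+56)%997=325 h(15,98)=(15*31+98)%997=563 h(24,79)=(24*31+79)%997=823 -> [325, 563, 823]
L2: h(325,563)=(325*31+563)%997=668 h(823,823)=(823*31+823)%997=414 -> [668, 414]
L3: h(668,414)=(668*31+414)%997=185 -> [185]

Answer: 185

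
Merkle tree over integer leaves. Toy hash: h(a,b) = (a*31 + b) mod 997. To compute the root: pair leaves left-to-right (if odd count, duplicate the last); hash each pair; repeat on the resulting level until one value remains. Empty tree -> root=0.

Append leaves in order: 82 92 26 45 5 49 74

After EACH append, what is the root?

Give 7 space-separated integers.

Answer: 82 640 732 751 485 896 69

Derivation:
After append 82 (leaves=[82]):
  L0: [82]
  root=82
After append 92 (leaves=[82, 92]):
  L0: [82, 92]
  L1: h(82,92)=(82*31+92)%997=640 -> [640]
  root=640
After append 26 (leaves=[82, 92, 26]):
  L0: [82, 92, 26]
  L1: h(82,92)=(82*31+92)%997=640 h(26,26)=(26*31+26)%997=832 -> [640, 832]
  L2: h(640,832)=(640*31+832)%997=732 -> [732]
  root=732
After append 45 (leaves=[82, 92, 26, 45]):
  L0: [82, 92, 26, 45]
  L1: h(82,92)=(82*31+92)%997=640 h(26,45)=(26*31+45)%997=851 -> [640, 851]
  L2: h(640,851)=(640*31+851)%997=751 -> [751]
  root=751
After append 5 (leaves=[82, 92, 26, 45, 5]):
  L0: [82, 92, 26, 45, 5]
  L1: h(82,92)=(82*31+92)%997=640 h(26,45)=(26*31+45)%997=851 h(5,5)=(5*31+5)%997=160 -> [640, 851, 160]
  L2: h(640,851)=(640*31+851)%997=751 h(160,160)=(160*31+160)%997=135 -> [751, 135]
  L3: h(751,135)=(751*31+135)%997=485 -> [485]
  root=485
After append 49 (leaves=[82, 92, 26, 45, 5, 49]):
  L0: [82, 92, 26, 45, 5, 49]
  L1: h(82,92)=(82*31+92)%997=640 h(26,45)=(26*31+45)%997=851 h(5,49)=(5*31+49)%997=204 -> [640, 851, 204]
  L2: h(640,851)=(640*31+851)%997=751 h(204,204)=(204*31+204)%997=546 -> [751, 546]
  L3: h(751,546)=(751*31+546)%997=896 -> [896]
  root=896
After append 74 (leaves=[82, 92, 26, 45, 5, 49, 74]):
  L0: [82, 92, 26, 45, 5, 49, 74]
  L1: h(82,92)=(82*31+92)%997=640 h(26,45)=(26*31+45)%997=851 h(5,49)=(5*31+49)%997=204 h(74,74)=(74*31+74)%997=374 -> [640, 851, 204, 374]
  L2: h(640,851)=(640*31+851)%997=751 h(204,374)=(204*31+374)%997=716 -> [751, 716]
  L3: h(751,716)=(751*31+716)%997=69 -> [69]
  root=69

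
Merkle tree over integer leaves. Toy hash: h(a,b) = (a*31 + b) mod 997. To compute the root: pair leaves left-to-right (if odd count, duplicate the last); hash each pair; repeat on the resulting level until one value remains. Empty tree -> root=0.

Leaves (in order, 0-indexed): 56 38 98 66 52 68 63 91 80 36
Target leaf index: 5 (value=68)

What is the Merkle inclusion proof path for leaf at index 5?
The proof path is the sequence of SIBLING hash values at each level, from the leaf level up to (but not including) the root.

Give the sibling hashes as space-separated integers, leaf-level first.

L0 (leaves): [56, 38, 98, 66, 52, 68, 63, 91, 80, 36], target index=5
L1: h(56,38)=(56*31+38)%997=777 [pair 0] h(98,66)=(98*31+66)%997=113 [pair 1] h(52,68)=(52*31+68)%997=683 [pair 2] h(63,91)=(63*31+91)%997=50 [pair 3] h(80,36)=(80*31+36)%997=522 [pair 4] -> [777, 113, 683, 50, 522]
  Sibling for proof at L0: 52
L2: h(777,113)=(777*31+113)%997=272 [pair 0] h(683,50)=(683*31+50)%997=286 [pair 1] h(522,522)=(522*31+522)%997=752 [pair 2] -> [272, 286, 752]
  Sibling for proof at L1: 50
L3: h(272,286)=(272*31+286)%997=742 [pair 0] h(752,752)=(752*31+752)%997=136 [pair 1] -> [742, 136]
  Sibling for proof at L2: 272
L4: h(742,136)=(742*31+136)%997=207 [pair 0] -> [207]
  Sibling for proof at L3: 136
Root: 207
Proof path (sibling hashes from leaf to root): [52, 50, 272, 136]

Answer: 52 50 272 136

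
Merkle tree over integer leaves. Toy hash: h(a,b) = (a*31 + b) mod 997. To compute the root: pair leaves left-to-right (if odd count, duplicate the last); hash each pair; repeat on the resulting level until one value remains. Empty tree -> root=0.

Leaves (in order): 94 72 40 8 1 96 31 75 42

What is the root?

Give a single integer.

Answer: 556

Derivation:
L0: [94, 72, 40, 8, 1, 96, 31, 75, 42]
L1: h(94,72)=(94*31+72)%997=992 h(40,8)=(40*31+8)%997=251 h(1,96)=(1*31+96)%997=127 h(31,75)=(31*31+75)%997=39 h(42,42)=(42*31+42)%997=347 -> [992, 251, 127, 39, 347]
L2: h(992,251)=(992*31+251)%997=96 h(127,39)=(127*31+39)%997=985 h(347,347)=(347*31+347)%997=137 -> [96, 985, 137]
L3: h(96,985)=(96*31+985)%997=970 h(137,137)=(137*31+137)%997=396 -> [970, 396]
L4: h(970,396)=(970*31+396)%997=556 -> [556]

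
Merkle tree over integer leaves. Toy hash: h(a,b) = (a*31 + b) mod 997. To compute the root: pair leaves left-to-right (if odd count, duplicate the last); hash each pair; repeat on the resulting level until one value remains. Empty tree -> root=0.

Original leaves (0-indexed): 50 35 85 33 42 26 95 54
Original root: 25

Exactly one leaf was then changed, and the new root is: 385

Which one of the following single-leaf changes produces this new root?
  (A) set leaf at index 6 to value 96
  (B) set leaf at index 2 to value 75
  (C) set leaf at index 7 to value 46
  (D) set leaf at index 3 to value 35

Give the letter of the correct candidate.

Answer: B

Derivation:
Original leaves: [50, 35, 85, 33, 42, 26, 95, 54]
Target new root: 385
Try each candidate change and compute the resulting root:
Candidate A: set leaf[6] = 96 -> leaves = [50, 35, 85, 33, 42, 26, 96, 54]
  L0: [50, 35, 85, 33, 42, 26, 96, 54]
  L1: h(50,35)=(50*31+35)%997=588 h(85,33)=(85*31+33)%997=674 h(42,26)=(42*31+26)%997=331 h(96,54)=(96*31+54)%997=39 -> [588, 674, 331, 39]
  L2: h(588,674)=(588*31+674)%997=956 h(331,39)=(331*31+39)%997=330 -> [956, 330]
  L3: h(956,330)=(956*31+330)%997=56 -> [56]
  root = 56 != target 385
Candidate B: set leaf[2] = 75 -> leaves = [50, 35, 75, 33, 42, 26, 95, 54]
  L0: [50, 35, 75, 33, 42, 26, 95, 54]
  L1: h(50,35)=(50*31+35)%997=588 h(75,33)=(75*31+33)%997=364 h(42,26)=(42*31+26)%997=331 h(95,54)=(95*31+54)%997=8 -> [588, 364, 331, 8]
  L2: h(588,364)=(588*31+364)%997=646 h(331,8)=(331*31+8)%997=299 -> [646, 299]
  L3: h(646,299)=(646*31+299)%997=385 -> [385]
  root = 385 == target 385  ** MATCH **
Candidate C: set leaf[7] = 46 -> leaves = [50, 35, 85, 33, 42, 26, 95, 46]
  L0: [50, 35, 85, 33, 42, 26, 95, 46]
  L1: h(50,35)=(50*31+35)%997=588 h(85,33)=(85*31+33)%997=674 h(42,26)=(42*31+26)%997=331 h(95,46)=(95*31+46)%997=0 -> [588, 674, 331, 0]
  L2: h(588,674)=(588*31+674)%997=956 h(331,0)=(331*31+0)%997=291 -> [956, 291]
  L3: h(956,291)=(956*31+291)%997=17 -> [17]
  root = 17 != target 385
Candidate D: set leaf[3] = 35 -> leaves = [50, 35, 85, 35, 42, 26, 95, 54]
  L0: [50, 35, 85, 35, 42, 26, 95, 54]
  L1: h(50,35)=(50*31+35)%997=588 h(85,35)=(85*31+35)%997=676 h(42,26)=(42*31+26)%997=331 h(95,54)=(95*31+54)%997=8 -> [588, 676, 331, 8]
  L2: h(588,676)=(588*31+676)%997=958 h(331,8)=(331*31+8)%997=299 -> [958, 299]
  L3: h(958,299)=(958*31+299)%997=87 -> [87]
  root = 87 != target 385
Candidate B produces the target root.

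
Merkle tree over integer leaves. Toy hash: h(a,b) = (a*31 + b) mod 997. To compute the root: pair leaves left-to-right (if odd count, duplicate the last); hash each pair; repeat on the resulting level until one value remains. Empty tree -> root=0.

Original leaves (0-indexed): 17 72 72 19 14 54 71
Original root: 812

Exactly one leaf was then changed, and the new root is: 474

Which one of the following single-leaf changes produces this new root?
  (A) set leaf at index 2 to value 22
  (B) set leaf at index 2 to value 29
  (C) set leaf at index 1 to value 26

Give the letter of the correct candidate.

Answer: C

Derivation:
Original leaves: [17, 72, 72, 19, 14, 54, 71]
Target new root: 474
Try each candidate change and compute the resulting root:
Candidate A: set leaf[2] = 22 -> leaves = [17, 72, 22, 19, 14, 54, 71]
  L0: [17, 72, 22, 19, 14, 54, 71]
  L1: h(17,72)=(17*31+72)%997=599 h(22,19)=(22*31+19)%997=701 h(14,54)=(14*31+54)%997=488 h(71,71)=(71*31+71)%997=278 -> [599, 701, 488, 278]
  L2: h(599,701)=(599*31+701)%997=327 h(488,278)=(488*31+278)%997=451 -> [327, 451]
  L3: h(327,451)=(327*31+451)%997=618 -> [618]
  root = 618 != target 474
Candidate B: set leaf[2] = 29 -> leaves = [17, 72, 29, 19, 14, 54, 71]
  L0: [17, 72, 29, 19, 14, 54, 71]
  L1: h(17,72)=(17*31+72)%997=599 h(29,19)=(29*31+19)%997=918 h(14,54)=(14*31+54)%997=488 h(71,71)=(71*31+71)%997=278 -> [599, 918, 488, 278]
  L2: h(599,918)=(599*31+918)%997=544 h(488,278)=(488*31+278)%997=451 -> [544, 451]
  L3: h(544,451)=(544*31+451)%997=366 -> [366]
  root = 366 != target 474
Candidate C: set leaf[1] = 26 -> leaves = [17, 26, 72, 19, 14, 54, 71]
  L0: [17, 26, 72, 19, 14, 54, 71]
  L1: h(17,26)=(17*31+26)%997=553 h(72,19)=(72*31+19)%997=257 h(14,54)=(14*31+54)%997=488 h(71,71)=(71*31+71)%997=278 -> [553, 257, 488, 278]
  L2: h(553,257)=(553*31+257)%997=451 h(488,278)=(488*31+278)%997=451 -> [451, 451]
  L3: h(451,451)=(451*31+451)%997=474 -> [474]
  root = 474 == target 474  ** MATCH **
Candidate C produces the target root.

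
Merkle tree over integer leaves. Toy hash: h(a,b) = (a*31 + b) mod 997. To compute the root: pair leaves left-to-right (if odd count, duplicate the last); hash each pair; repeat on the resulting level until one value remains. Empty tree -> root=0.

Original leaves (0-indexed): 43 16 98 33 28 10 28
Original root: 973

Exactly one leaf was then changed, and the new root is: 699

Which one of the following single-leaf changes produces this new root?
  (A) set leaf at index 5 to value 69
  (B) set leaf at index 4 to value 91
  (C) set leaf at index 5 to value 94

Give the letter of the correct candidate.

Answer: B

Derivation:
Original leaves: [43, 16, 98, 33, 28, 10, 28]
Target new root: 699
Try each candidate change and compute the resulting root:
Candidate A: set leaf[5] = 69 -> leaves = [43, 16, 98, 33, 28, 69, 28]
  L0: [43, 16, 98, 33, 28, 69, 28]
  L1: h(43,16)=(43*31+16)%997=352 h(98,33)=(98*31+33)%997=80 h(28,69)=(28*31+69)%997=937 h(28,28)=(28*31+28)%997=896 -> [352, 80, 937, 896]
  L2: h(352,80)=(352*31+80)%997=25 h(937,896)=(937*31+896)%997=33 -> [25, 33]
  L3: h(25,33)=(25*31+33)%997=808 -> [808]
  root = 808 != target 699
Candidate B: set leaf[4] = 91 -> leaves = [43, 16, 98, 33, 91, 10, 28]
  L0: [43, 16, 98, 33, 91, 10, 28]
  L1: h(43,16)=(43*31+16)%997=352 h(98,33)=(98*31+33)%997=80 h(91,10)=(91*31+10)%997=837 h(28,28)=(28*31+28)%997=896 -> [352, 80, 837, 896]
  L2: h(352,80)=(352*31+80)%997=25 h(837,896)=(837*31+896)%997=921 -> [25, 921]
  L3: h(25,921)=(25*31+921)%997=699 -> [699]
  root = 699 == target 699  ** MATCH **
Candidate C: set leaf[5] = 94 -> leaves = [43, 16, 98, 33, 28, 94, 28]
  L0: [43, 16, 98, 33, 28, 94, 28]
  L1: h(43,16)=(43*31+16)%997=352 h(98,33)=(98*31+33)%997=80 h(28,94)=(28*31+94)%997=962 h(28,28)=(28*31+28)%997=896 -> [352, 80, 962, 896]
  L2: h(352,80)=(352*31+80)%997=25 h(962,896)=(962*31+896)%997=808 -> [25, 808]
  L3: h(25,808)=(25*31+808)%997=586 -> [586]
  root = 586 != target 699
Candidate B produces the target root.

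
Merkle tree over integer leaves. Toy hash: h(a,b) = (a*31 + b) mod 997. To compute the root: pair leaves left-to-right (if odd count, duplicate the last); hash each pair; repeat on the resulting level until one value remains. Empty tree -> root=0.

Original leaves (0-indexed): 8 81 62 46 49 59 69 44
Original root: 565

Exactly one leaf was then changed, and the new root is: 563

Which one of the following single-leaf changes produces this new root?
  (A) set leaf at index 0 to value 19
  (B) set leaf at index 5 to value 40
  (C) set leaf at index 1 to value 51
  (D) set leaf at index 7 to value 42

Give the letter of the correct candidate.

Original leaves: [8, 81, 62, 46, 49, 59, 69, 44]
Target new root: 563
Try each candidate change and compute the resulting root:
Candidate A: set leaf[0] = 19 -> leaves = [19, 81, 62, 46, 49, 59, 69, 44]
  L0: [19, 81, 62, 46, 49, 59, 69, 44]
  L1: h(19,81)=(19*31+81)%997=670 h(62,46)=(62*31+46)%997=971 h(49,59)=(49*31+59)%997=581 h(69,44)=(69*31+44)%997=189 -> [670, 971, 581, 189]
  L2: h(670,971)=(670*31+971)%997=804 h(581,189)=(581*31+189)%997=254 -> [804, 254]
  L3: h(804,254)=(804*31+254)%997=253 -> [253]
  root = 253 != target 563
Candidate B: set leaf[5] = 40 -> leaves = [8, 81, 62, 46, 49, 40, 69, 44]
  L0: [8, 81, 62, 46, 49, 40, 69, 44]
  L1: h(8,81)=(8*31+81)%997=329 h(62,46)=(62*31+46)%997=971 h(49,40)=(49*31+40)%997=562 h(69,44)=(69*31+44)%997=189 -> [329, 971, 562, 189]
  L2: h(329,971)=(329*31+971)%997=203 h(562,189)=(562*31+189)%997=662 -> [203, 662]
  L3: h(203,662)=(203*31+662)%997=973 -> [973]
  root = 973 != target 563
Candidate C: set leaf[1] = 51 -> leaves = [8, 51, 62, 46, 49, 59, 69, 44]
  L0: [8, 51, 62, 46, 49, 59, 69, 44]
  L1: h(8,51)=(8*31+51)%997=299 h(62,46)=(62*31+46)%997=971 h(49,59)=(49*31+59)%997=581 h(69,44)=(69*31+44)%997=189 -> [299, 971, 581, 189]
  L2: h(299,971)=(299*31+971)%997=270 h(581,189)=(581*31+189)%997=254 -> [270, 254]
  L3: h(270,254)=(270*31+254)%997=648 -> [648]
  root = 648 != target 563
Candidate D: set leaf[7] = 42 -> leaves = [8, 81, 62, 46, 49, 59, 69, 42]
  L0: [8, 81, 62, 46, 49, 59, 69, 42]
  L1: h(8,81)=(8*31+81)%997=329 h(62,46)=(62*31+46)%997=971 h(49,59)=(49*31+59)%997=581 h(69,42)=(69*31+42)%997=187 -> [329, 971, 581, 187]
  L2: h(329,971)=(329*31+971)%997=203 h(581,187)=(581*31+187)%997=252 -> [203, 252]
  L3: h(203,252)=(203*31+252)%997=563 -> [563]
  root = 563 == target 563  ** MATCH **
Candidate D produces the target root.

Answer: D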